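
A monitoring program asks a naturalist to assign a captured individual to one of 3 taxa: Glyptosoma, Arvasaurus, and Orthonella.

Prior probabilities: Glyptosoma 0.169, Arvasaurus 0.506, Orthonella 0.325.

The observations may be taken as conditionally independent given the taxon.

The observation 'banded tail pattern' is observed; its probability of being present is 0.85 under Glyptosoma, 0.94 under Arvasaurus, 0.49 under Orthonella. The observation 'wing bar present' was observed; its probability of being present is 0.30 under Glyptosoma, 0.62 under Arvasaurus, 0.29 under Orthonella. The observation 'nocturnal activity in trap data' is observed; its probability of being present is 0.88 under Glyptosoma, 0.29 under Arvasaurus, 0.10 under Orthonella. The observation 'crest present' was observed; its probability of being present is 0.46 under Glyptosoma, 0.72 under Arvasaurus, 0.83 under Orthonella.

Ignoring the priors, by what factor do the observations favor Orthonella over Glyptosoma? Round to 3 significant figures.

Joint likelihood of the evidence pattern under each hypothesis:
  Orthonella: 0.49 × 0.29 × 0.10 × 0.83 = 0.011794
  Glyptosoma: 0.85 × 0.30 × 0.88 × 0.46 = 0.10322
Bayes factor = 0.011794 / 0.10322 ≈ 0.114

0.114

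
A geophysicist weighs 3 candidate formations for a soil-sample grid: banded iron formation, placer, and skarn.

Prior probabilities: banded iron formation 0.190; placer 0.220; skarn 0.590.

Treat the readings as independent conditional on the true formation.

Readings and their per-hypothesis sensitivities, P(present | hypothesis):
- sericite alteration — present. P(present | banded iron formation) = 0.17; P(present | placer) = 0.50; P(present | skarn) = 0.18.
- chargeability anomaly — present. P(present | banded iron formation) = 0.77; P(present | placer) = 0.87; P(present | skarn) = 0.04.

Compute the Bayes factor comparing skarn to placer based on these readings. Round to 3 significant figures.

0.0166

Take the product of per-reading likelihoods under each hypothesis, then divide.
  skarn: 0.18 × 0.04 = 0.0072
  placer: 0.50 × 0.87 = 0.435
Bayes factor = 0.0072 / 0.435 ≈ 0.0166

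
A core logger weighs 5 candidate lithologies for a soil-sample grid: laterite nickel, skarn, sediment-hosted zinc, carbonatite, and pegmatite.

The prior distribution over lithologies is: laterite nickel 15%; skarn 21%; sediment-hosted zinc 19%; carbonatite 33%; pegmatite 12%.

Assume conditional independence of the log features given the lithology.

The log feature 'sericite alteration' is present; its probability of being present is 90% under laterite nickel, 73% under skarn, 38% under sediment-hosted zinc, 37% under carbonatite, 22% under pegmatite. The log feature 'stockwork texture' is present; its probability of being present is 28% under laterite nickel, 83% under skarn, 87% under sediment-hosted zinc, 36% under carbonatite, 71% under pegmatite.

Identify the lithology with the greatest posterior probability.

skarn

Multiply each prior by the joint likelihood of the log feature pattern:
  laterite nickel: 0.15 × 0.90 × 0.28 = 0.0378
  skarn: 0.21 × 0.73 × 0.83 = 0.12724
  sediment-hosted zinc: 0.19 × 0.38 × 0.87 = 0.062814
  carbonatite: 0.33 × 0.37 × 0.36 = 0.043956
  pegmatite: 0.12 × 0.22 × 0.71 = 0.018744
Normalizing constant Z = 0.0378 + 0.12724 + 0.062814 + 0.043956 + 0.018744 = 0.29055.
P(laterite nickel | evidence) ≈ 0.0378 / 0.29055 ≈ 0.130
P(skarn | evidence) ≈ 0.12724 / 0.29055 ≈ 0.438
P(sediment-hosted zinc | evidence) ≈ 0.062814 / 0.29055 ≈ 0.216
P(carbonatite | evidence) ≈ 0.043956 / 0.29055 ≈ 0.151
P(pegmatite | evidence) ≈ 0.018744 / 0.29055 ≈ 0.065
The largest is 0.438, so skarn is most probable.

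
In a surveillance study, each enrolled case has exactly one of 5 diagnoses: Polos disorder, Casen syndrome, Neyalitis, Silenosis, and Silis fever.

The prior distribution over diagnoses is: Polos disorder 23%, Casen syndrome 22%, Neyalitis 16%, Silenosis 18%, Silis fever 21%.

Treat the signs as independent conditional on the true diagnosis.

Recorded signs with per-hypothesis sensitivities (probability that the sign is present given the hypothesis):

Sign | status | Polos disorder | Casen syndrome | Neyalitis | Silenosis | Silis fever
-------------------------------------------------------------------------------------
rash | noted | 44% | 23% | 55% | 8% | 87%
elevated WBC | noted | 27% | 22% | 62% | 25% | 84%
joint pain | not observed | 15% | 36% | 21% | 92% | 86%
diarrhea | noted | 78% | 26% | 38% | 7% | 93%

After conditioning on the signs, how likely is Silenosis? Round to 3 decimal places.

By Bayes' rule with conditional independence, the unnormalized weight for each hypothesis is prior × ∏ likelihoods (using 1 − P(present | H) for each absent sign):
  Polos disorder: 0.23 × 0.44 × 0.27 × (1 − 0.15) × 0.78 = 0.018116
  Casen syndrome: 0.22 × 0.23 × 0.22 × (1 − 0.36) × 0.26 = 0.0018524
  Neyalitis: 0.16 × 0.55 × 0.62 × (1 − 0.21) × 0.38 = 0.016379
  Silenosis: 0.18 × 0.08 × 0.25 × (1 − 0.92) × 0.07 = 2.016e-05
  Silis fever: 0.21 × 0.87 × 0.84 × (1 − 0.86) × 0.93 = 0.019982
Marginal likelihood of the evidence = 0.056349.
P(Silenosis | evidence) = 2.016e-05 / 0.056349 ≈ 0.000.

0.000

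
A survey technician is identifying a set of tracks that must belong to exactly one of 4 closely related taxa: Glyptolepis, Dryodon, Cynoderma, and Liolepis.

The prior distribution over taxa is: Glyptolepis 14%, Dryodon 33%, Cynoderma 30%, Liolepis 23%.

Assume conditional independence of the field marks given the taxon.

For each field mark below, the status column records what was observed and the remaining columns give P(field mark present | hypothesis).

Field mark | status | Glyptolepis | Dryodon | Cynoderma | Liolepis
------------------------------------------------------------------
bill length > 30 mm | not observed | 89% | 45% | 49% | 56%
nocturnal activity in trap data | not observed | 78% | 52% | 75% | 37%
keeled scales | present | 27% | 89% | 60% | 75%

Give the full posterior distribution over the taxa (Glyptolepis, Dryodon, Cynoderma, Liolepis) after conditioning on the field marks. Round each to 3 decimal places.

0.006, 0.520, 0.154, 0.320

Multiply each prior by the joint likelihood of the field mark pattern (using 1 − P(present | H) for each absent field mark):
  Glyptolepis: 0.14 × (1 − 0.89) × (1 − 0.78) × 0.27 = 0.00091476
  Dryodon: 0.33 × (1 − 0.45) × (1 − 0.52) × 0.89 = 0.077537
  Cynoderma: 0.30 × (1 − 0.49) × (1 − 0.75) × 0.60 = 0.02295
  Liolepis: 0.23 × (1 − 0.56) × (1 − 0.37) × 0.75 = 0.047817
Marginal likelihood of the evidence = 0.14922.
P(Glyptolepis | evidence) = 0.00091476 / 0.14922 ≈ 0.006
P(Dryodon | evidence) = 0.077537 / 0.14922 ≈ 0.520
P(Cynoderma | evidence) = 0.02295 / 0.14922 ≈ 0.154
P(Liolepis | evidence) = 0.047817 / 0.14922 ≈ 0.320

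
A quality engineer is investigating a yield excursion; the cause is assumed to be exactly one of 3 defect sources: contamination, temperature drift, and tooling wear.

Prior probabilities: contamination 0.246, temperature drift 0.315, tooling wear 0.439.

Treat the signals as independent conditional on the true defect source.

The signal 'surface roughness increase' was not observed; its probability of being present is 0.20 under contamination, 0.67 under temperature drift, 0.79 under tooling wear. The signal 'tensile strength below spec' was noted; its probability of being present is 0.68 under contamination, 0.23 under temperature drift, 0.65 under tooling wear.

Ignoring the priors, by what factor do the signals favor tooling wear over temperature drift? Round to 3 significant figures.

1.80

Joint likelihood of the signal pattern under each hypothesis (using 1 − P(present | H) for each absent signal):
  tooling wear: (1 − 0.79) × 0.65 = 0.1365
  temperature drift: (1 − 0.67) × 0.23 = 0.0759
Bayes factor = 0.1365 / 0.0759 ≈ 1.80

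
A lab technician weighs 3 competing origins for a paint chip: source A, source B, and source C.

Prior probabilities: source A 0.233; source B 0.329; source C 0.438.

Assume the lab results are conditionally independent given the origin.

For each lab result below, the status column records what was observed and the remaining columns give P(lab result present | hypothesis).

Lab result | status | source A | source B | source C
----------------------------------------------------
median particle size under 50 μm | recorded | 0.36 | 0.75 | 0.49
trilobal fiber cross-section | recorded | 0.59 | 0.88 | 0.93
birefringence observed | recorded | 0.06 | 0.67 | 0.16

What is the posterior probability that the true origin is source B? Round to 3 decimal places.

0.807

By Bayes' rule with conditional independence, the unnormalized weight for each hypothesis is prior × ∏ likelihoods:
  source A: 0.233 × 0.36 × 0.59 × 0.06 = 0.0029694
  source B: 0.329 × 0.75 × 0.88 × 0.67 = 0.14548
  source C: 0.438 × 0.49 × 0.93 × 0.16 = 0.031935
The unnormalized weights sum to 0.18039.
P(source B | evidence) = 0.14548 / 0.18039 ≈ 0.807.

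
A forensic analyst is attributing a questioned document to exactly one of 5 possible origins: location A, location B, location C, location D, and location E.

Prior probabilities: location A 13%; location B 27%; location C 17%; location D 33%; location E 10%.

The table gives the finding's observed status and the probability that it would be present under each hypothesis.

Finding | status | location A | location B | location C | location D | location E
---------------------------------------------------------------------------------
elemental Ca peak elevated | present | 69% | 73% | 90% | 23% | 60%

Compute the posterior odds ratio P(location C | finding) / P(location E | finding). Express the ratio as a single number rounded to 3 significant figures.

The normalizing constant cancels in an odds ratio, so compute prior × likelihood for the two hypotheses only:
  location C: 0.17 × 0.90 = 0.153
  location E: 0.10 × 0.60 = 0.06
Posterior odds = 0.153 / 0.06 ≈ 2.55.

2.55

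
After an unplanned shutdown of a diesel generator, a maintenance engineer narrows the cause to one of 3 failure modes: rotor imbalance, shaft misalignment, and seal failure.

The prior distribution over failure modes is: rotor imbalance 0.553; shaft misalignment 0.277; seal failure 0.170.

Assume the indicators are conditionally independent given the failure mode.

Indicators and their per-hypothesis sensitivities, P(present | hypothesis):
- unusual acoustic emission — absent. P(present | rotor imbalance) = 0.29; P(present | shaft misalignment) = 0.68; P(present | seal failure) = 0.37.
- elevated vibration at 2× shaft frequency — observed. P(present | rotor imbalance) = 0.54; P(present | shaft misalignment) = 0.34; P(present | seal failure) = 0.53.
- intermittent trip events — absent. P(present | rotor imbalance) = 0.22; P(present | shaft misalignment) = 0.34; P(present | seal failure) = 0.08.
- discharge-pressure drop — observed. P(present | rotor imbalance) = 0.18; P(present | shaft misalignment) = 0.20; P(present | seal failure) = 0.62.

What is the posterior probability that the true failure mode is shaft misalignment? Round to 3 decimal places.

Multiply each prior by the joint likelihood of the indicator pattern (using 1 − P(present | H) for each absent indicator):
  rotor imbalance: 0.553 × (1 − 0.29) × 0.54 × (1 − 0.22) × 0.18 = 0.029768
  shaft misalignment: 0.277 × (1 − 0.68) × 0.34 × (1 − 0.34) × 0.20 = 0.0039782
  seal failure: 0.170 × (1 − 0.37) × 0.53 × (1 − 0.08) × 0.62 = 0.032378
The unnormalized weights sum to 0.066123.
P(shaft misalignment | evidence) = 0.0039782 / 0.066123 ≈ 0.060.

0.060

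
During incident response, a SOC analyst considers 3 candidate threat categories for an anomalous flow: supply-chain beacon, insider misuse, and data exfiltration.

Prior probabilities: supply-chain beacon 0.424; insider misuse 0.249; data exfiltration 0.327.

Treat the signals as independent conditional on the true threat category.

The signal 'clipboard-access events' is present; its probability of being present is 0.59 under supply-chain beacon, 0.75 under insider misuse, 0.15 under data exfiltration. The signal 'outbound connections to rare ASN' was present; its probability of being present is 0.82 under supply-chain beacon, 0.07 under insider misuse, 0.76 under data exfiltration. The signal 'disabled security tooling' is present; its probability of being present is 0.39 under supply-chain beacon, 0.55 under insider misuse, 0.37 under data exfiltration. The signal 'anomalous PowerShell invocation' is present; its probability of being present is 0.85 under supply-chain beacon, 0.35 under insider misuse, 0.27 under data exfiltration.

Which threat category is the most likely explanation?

supply-chain beacon

By Bayes' rule with conditional independence, the unnormalized weight for each hypothesis is prior × ∏ likelihoods:
  supply-chain beacon: 0.424 × 0.59 × 0.82 × 0.39 × 0.85 = 0.068001
  insider misuse: 0.249 × 0.75 × 0.07 × 0.55 × 0.35 = 0.0025165
  data exfiltration: 0.327 × 0.15 × 0.76 × 0.37 × 0.27 = 0.0037241
Marginal likelihood of the evidence = 0.074242.
P(supply-chain beacon | evidence) ≈ 0.068001 / 0.074242 ≈ 0.916
P(insider misuse | evidence) ≈ 0.0025165 / 0.074242 ≈ 0.034
P(data exfiltration | evidence) ≈ 0.0037241 / 0.074242 ≈ 0.050
The largest is 0.916, so supply-chain beacon is most probable.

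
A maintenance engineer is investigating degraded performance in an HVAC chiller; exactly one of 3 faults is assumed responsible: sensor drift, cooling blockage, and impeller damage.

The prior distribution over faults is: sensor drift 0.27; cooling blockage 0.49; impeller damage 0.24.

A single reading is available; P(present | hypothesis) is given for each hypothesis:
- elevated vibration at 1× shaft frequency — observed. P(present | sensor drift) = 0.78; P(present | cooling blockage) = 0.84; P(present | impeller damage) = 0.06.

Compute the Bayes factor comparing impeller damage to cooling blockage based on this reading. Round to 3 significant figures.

Likelihood of this reading under each hypothesis:
  impeller damage: 0.06
  cooling blockage: 0.84
Bayes factor = 0.06 / 0.84 ≈ 0.0714

0.0714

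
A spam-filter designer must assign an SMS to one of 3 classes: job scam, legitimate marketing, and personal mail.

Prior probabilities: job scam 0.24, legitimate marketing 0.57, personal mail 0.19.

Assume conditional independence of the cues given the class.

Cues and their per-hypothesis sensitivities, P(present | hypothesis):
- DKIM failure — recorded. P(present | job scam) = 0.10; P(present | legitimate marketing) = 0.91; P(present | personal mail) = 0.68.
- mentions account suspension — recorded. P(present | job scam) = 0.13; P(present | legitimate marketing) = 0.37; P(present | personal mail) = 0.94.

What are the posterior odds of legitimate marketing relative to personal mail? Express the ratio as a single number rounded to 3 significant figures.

The normalizing constant cancels in an odds ratio, so compute prior × likelihood for the two hypotheses only:
  legitimate marketing: 0.57 × 0.91 × 0.37 = 0.19192
  personal mail: 0.19 × 0.68 × 0.94 = 0.12145
Posterior odds = 0.19192 / 0.12145 ≈ 1.58.

1.58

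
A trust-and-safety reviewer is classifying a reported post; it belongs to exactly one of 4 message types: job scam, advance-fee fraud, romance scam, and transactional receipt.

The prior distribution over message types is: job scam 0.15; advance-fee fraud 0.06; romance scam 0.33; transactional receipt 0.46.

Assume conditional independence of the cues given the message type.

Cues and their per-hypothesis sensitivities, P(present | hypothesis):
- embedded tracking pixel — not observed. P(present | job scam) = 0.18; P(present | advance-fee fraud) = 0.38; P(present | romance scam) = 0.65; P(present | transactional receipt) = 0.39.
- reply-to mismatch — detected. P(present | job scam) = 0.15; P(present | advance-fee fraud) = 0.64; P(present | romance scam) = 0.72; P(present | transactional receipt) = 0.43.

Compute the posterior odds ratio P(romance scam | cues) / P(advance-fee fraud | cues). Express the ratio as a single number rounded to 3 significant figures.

Unnormalized posterior weight (prior times the cue likelihoods) for each of the two hypotheses (using 1 − P(present | H) for each absent cue):
  romance scam: 0.33 × (1 − 0.65) × 0.72 = 0.08316
  advance-fee fraud: 0.06 × (1 − 0.38) × 0.64 = 0.023808
Posterior odds = 0.08316 / 0.023808 ≈ 3.49.

3.49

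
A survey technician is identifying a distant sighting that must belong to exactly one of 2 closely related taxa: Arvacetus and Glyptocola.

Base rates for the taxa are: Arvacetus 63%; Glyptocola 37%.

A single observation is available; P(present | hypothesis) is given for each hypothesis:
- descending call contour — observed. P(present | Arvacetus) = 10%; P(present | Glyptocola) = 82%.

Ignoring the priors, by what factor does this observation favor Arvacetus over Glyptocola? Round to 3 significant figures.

0.122

Likelihood of this observation under each hypothesis:
  Arvacetus: 0.1
  Glyptocola: 0.82
Bayes factor = 0.1 / 0.82 ≈ 0.122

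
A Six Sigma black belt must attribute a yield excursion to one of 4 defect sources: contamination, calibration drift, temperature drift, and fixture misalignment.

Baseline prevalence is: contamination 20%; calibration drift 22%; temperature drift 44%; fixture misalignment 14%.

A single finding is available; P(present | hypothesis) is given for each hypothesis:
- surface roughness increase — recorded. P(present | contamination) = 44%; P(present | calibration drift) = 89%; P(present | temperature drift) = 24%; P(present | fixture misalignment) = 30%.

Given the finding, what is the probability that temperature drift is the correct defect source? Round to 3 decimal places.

0.245

By Bayes' rule, the unnormalized weight for each hypothesis is prior × likelihood:
  contamination: 0.20 × 0.44 = 0.088
  calibration drift: 0.22 × 0.89 = 0.1958
  temperature drift: 0.44 × 0.24 = 0.1056
  fixture misalignment: 0.14 × 0.30 = 0.042
Marginal likelihood of the evidence = 0.4314.
P(temperature drift | evidence) = 0.1056 / 0.4314 ≈ 0.245.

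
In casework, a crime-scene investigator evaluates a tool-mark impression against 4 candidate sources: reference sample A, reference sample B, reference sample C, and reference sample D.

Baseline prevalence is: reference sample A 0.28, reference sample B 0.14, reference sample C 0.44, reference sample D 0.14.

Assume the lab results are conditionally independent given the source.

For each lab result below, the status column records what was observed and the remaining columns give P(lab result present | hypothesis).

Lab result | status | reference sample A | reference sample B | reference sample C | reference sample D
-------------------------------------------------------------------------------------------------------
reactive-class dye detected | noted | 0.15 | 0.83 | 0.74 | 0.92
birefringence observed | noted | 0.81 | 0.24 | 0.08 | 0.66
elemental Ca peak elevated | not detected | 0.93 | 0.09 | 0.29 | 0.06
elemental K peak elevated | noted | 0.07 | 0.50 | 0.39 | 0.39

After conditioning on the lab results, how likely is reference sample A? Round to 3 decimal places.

By Bayes' rule with conditional independence, the unnormalized weight for each hypothesis is prior × ∏ likelihoods (using 1 − P(present | H) for each absent lab result):
  reference sample A: 0.28 × 0.15 × 0.81 × (1 − 0.93) × 0.07 = 0.0001667
  reference sample B: 0.14 × 0.83 × 0.24 × (1 − 0.09) × 0.50 = 0.012689
  reference sample C: 0.44 × 0.74 × 0.08 × (1 − 0.29) × 0.39 = 0.0072127
  reference sample D: 0.14 × 0.92 × 0.66 × (1 − 0.06) × 0.39 = 0.031164
The unnormalized weights sum to 0.051232.
P(reference sample A | evidence) = 0.0001667 / 0.051232 ≈ 0.003.

0.003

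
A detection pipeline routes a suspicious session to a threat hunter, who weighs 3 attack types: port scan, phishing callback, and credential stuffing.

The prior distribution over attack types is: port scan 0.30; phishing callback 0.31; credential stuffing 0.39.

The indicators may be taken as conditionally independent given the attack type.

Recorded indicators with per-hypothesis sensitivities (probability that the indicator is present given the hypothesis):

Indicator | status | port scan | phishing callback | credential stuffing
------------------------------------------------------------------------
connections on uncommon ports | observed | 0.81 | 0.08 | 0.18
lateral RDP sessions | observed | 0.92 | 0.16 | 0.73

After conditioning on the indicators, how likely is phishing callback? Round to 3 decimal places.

0.014

For each hypothesis, the unnormalized posterior weight is prior × product of the indicator likelihoods:
  port scan: 0.30 × 0.81 × 0.92 = 0.22356
  phishing callback: 0.31 × 0.08 × 0.16 = 0.003968
  credential stuffing: 0.39 × 0.18 × 0.73 = 0.051246
Normalizing constant Z = 0.22356 + 0.003968 + 0.051246 = 0.27877.
P(phishing callback | evidence) = 0.003968 / 0.27877 ≈ 0.014.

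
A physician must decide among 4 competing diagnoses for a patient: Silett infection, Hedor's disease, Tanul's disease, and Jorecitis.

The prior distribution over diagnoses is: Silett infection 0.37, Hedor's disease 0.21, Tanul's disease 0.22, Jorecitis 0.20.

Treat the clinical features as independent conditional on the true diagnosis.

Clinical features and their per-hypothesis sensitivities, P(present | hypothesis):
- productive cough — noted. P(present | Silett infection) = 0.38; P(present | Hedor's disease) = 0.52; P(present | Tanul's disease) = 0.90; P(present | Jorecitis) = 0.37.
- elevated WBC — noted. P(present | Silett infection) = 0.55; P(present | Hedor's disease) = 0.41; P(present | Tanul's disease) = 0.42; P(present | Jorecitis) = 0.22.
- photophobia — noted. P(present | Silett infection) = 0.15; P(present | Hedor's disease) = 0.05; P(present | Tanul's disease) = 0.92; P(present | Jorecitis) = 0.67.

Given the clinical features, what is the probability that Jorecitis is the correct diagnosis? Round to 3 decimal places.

Multiply each prior by the joint likelihood of the clinical feature pattern:
  Silett infection: 0.37 × 0.38 × 0.55 × 0.15 = 0.0116
  Hedor's disease: 0.21 × 0.52 × 0.41 × 0.05 = 0.0022386
  Tanul's disease: 0.22 × 0.90 × 0.42 × 0.92 = 0.076507
  Jorecitis: 0.20 × 0.37 × 0.22 × 0.67 = 0.010908
Normalizing constant Z = 0.0116 + 0.0022386 + 0.076507 + 0.010908 = 0.10125.
P(Jorecitis | evidence) = 0.010908 / 0.10125 ≈ 0.108.

0.108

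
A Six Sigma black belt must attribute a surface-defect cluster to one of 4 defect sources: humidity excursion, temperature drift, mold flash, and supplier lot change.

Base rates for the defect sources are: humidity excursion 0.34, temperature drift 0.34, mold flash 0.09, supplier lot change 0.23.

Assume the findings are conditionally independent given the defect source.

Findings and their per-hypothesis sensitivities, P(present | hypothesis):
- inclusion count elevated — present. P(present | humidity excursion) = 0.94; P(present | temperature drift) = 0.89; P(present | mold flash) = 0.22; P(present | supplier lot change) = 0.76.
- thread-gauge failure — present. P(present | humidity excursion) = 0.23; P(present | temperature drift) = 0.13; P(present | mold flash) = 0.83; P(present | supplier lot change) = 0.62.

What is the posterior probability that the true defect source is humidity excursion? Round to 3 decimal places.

0.309

Multiply each prior by the joint likelihood of the evidence pattern:
  humidity excursion: 0.34 × 0.94 × 0.23 = 0.073508
  temperature drift: 0.34 × 0.89 × 0.13 = 0.039338
  mold flash: 0.09 × 0.22 × 0.83 = 0.016434
  supplier lot change: 0.23 × 0.76 × 0.62 = 0.10838
The unnormalized weights sum to 0.23766.
P(humidity excursion | evidence) = 0.073508 / 0.23766 ≈ 0.309.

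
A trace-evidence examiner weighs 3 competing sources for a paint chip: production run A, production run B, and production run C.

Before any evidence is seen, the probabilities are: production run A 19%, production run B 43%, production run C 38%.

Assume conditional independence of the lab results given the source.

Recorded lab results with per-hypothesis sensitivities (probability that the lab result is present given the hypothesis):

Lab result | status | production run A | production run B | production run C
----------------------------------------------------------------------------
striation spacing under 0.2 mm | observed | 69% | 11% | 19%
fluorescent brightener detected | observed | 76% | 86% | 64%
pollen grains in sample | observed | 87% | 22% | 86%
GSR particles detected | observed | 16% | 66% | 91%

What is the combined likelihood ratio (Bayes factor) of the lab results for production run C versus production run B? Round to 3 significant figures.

6.93

Joint likelihood of the lab result pattern under each hypothesis:
  production run C: 0.19 × 0.64 × 0.86 × 0.91 = 0.095164
  production run B: 0.11 × 0.86 × 0.22 × 0.66 = 0.013736
Bayes factor = 0.095164 / 0.013736 ≈ 6.93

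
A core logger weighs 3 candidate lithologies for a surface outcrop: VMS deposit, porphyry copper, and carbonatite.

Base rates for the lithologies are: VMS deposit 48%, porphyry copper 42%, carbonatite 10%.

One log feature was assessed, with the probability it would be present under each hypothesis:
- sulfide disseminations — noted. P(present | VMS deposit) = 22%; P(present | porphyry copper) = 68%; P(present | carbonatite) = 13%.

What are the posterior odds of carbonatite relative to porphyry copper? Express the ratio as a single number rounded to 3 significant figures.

Posterior odds equal prior odds times the likelihood ratio; only the two competing hypotheses matter.
  carbonatite: 0.100 × 0.13 = 0.013
  porphyry copper: 0.420 × 0.68 = 0.2856
Posterior odds = 0.013 / 0.2856 ≈ 0.0455.

0.0455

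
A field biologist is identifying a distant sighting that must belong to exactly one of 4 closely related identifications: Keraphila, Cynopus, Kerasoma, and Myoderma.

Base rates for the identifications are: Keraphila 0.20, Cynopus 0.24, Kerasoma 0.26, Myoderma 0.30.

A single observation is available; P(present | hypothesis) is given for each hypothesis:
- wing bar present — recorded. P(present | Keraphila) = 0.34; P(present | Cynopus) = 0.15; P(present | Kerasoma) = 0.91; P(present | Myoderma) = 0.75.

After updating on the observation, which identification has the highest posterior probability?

Kerasoma

For each hypothesis, the unnormalized posterior weight is prior × likelihood:
  Keraphila: 0.20 × 0.34 = 0.068
  Cynopus: 0.24 × 0.15 = 0.036
  Kerasoma: 0.26 × 0.91 = 0.2366
  Myoderma: 0.30 × 0.75 = 0.225
Normalizing constant Z = 0.068 + 0.036 + 0.2366 + 0.225 = 0.5656.
P(Keraphila | evidence) ≈ 0.068 / 0.5656 ≈ 0.120
P(Cynopus | evidence) ≈ 0.036 / 0.5656 ≈ 0.064
P(Kerasoma | evidence) ≈ 0.2366 / 0.5656 ≈ 0.418
P(Myoderma | evidence) ≈ 0.225 / 0.5656 ≈ 0.398
The largest is 0.418, so Kerasoma is most probable.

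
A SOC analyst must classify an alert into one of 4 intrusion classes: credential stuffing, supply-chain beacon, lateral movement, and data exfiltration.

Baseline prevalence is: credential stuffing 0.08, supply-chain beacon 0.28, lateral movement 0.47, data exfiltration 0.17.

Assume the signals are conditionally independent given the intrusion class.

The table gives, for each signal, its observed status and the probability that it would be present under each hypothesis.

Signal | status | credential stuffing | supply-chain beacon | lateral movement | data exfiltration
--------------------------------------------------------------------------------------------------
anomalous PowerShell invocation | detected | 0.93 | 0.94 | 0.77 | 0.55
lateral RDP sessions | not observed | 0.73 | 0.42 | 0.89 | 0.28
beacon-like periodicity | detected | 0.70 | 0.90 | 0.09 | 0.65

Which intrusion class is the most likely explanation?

supply-chain beacon

Multiply each prior by the joint likelihood of the signal pattern (using 1 − P(present | H) for each absent signal):
  credential stuffing: 0.08 × 0.93 × (1 − 0.73) × 0.70 = 0.014062
  supply-chain beacon: 0.28 × 0.94 × (1 − 0.42) × 0.90 = 0.13739
  lateral movement: 0.47 × 0.77 × (1 − 0.89) × 0.09 = 0.0035828
  data exfiltration: 0.17 × 0.55 × (1 − 0.28) × 0.65 = 0.043758
Normalizing constant Z = 0.014062 + 0.13739 + 0.0035828 + 0.043758 = 0.19879.
P(credential stuffing | evidence) ≈ 0.014062 / 0.19879 ≈ 0.071
P(supply-chain beacon | evidence) ≈ 0.13739 / 0.19879 ≈ 0.691
P(lateral movement | evidence) ≈ 0.0035828 / 0.19879 ≈ 0.018
P(data exfiltration | evidence) ≈ 0.043758 / 0.19879 ≈ 0.220
The largest is 0.691, so supply-chain beacon is most probable.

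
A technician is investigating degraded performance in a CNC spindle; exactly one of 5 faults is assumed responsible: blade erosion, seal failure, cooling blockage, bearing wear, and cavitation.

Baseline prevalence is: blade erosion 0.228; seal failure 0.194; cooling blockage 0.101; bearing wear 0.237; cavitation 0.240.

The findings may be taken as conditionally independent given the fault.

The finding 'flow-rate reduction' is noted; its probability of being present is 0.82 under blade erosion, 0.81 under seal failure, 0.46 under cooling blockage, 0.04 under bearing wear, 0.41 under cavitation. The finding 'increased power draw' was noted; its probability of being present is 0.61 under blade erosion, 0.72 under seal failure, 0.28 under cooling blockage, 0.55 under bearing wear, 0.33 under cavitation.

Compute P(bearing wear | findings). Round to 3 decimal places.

0.019

For each hypothesis, the unnormalized posterior weight is prior × product of the finding likelihoods:
  blade erosion: 0.228 × 0.82 × 0.61 = 0.11405
  seal failure: 0.194 × 0.81 × 0.72 = 0.11314
  cooling blockage: 0.101 × 0.46 × 0.28 = 0.013009
  bearing wear: 0.237 × 0.04 × 0.55 = 0.005214
  cavitation: 0.240 × 0.41 × 0.33 = 0.032472
Marginal likelihood of the evidence = 0.27788.
P(bearing wear | evidence) = 0.005214 / 0.27788 ≈ 0.019.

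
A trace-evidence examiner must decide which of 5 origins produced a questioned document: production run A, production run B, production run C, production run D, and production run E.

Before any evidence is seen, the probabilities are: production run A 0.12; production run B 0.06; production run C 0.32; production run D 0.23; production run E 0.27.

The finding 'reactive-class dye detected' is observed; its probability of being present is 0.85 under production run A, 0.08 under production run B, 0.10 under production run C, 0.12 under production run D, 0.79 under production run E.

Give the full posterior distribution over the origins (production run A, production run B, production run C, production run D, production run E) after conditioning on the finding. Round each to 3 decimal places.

0.269, 0.013, 0.084, 0.073, 0.562

For each hypothesis, the unnormalized posterior weight is prior × likelihood:
  production run A: 0.12 × 0.85 = 0.102
  production run B: 0.06 × 0.08 = 0.0048
  production run C: 0.32 × 0.10 = 0.032
  production run D: 0.23 × 0.12 = 0.0276
  production run E: 0.27 × 0.79 = 0.2133
Marginal likelihood of the evidence = 0.3797.
P(production run A | evidence) = 0.102 / 0.3797 ≈ 0.269
P(production run B | evidence) = 0.0048 / 0.3797 ≈ 0.013
P(production run C | evidence) = 0.032 / 0.3797 ≈ 0.084
P(production run D | evidence) = 0.0276 / 0.3797 ≈ 0.073
P(production run E | evidence) = 0.2133 / 0.3797 ≈ 0.562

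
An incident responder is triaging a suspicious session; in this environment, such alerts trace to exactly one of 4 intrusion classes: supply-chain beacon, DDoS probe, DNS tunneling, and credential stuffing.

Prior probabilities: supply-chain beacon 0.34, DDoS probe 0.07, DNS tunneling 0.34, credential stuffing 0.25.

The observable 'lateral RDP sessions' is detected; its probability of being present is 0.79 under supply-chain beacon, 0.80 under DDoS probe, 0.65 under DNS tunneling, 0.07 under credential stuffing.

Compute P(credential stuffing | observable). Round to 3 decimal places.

Multiply each prior by the likelihood of the observable:
  supply-chain beacon: 0.34 × 0.79 = 0.2686
  DDoS probe: 0.07 × 0.80 = 0.056
  DNS tunneling: 0.34 × 0.65 = 0.221
  credential stuffing: 0.25 × 0.07 = 0.0175
The unnormalized weights sum to 0.5631.
P(credential stuffing | evidence) = 0.0175 / 0.5631 ≈ 0.031.

0.031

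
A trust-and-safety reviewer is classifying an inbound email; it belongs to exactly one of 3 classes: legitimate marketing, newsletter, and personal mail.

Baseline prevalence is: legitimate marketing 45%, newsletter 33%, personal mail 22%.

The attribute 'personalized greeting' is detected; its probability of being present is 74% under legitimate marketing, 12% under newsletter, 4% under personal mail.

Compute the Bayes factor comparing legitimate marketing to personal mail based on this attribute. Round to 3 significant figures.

The Bayes factor is the ratio of the two likelihoods.
  legitimate marketing: 0.74
  personal mail: 0.04
Bayes factor = 0.74 / 0.04 ≈ 18.5

18.5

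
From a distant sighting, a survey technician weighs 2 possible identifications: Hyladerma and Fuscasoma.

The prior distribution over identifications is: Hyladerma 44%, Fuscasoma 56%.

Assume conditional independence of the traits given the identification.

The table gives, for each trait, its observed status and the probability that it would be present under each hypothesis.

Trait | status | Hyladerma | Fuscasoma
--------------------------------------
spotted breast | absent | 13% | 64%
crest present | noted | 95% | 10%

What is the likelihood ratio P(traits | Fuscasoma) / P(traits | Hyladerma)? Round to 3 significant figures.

0.0436

The Bayes factor is the ratio of the joint likelihoods of the trait pattern under the two hypotheses (using 1 − P(present | H) for each absent trait).
  Fuscasoma: (1 − 0.64) × 0.10 = 0.036
  Hyladerma: (1 − 0.13) × 0.95 = 0.8265
Bayes factor = 0.036 / 0.8265 ≈ 0.0436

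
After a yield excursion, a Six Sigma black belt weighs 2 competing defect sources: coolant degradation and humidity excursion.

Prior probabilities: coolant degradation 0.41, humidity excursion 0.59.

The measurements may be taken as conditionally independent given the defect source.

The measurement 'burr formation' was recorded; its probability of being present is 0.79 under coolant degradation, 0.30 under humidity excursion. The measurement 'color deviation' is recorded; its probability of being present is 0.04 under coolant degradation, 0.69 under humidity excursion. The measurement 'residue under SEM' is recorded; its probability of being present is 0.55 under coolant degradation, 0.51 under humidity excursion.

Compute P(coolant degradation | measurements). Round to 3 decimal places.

By Bayes' rule with conditional independence, the unnormalized weight for each hypothesis is prior × ∏ likelihoods:
  coolant degradation: 0.41 × 0.79 × 0.04 × 0.55 = 0.0071258
  humidity excursion: 0.59 × 0.30 × 0.69 × 0.51 = 0.062286
Normalizing constant Z = 0.0071258 + 0.062286 = 0.069412.
P(coolant degradation | evidence) = 0.0071258 / 0.069412 ≈ 0.103.

0.103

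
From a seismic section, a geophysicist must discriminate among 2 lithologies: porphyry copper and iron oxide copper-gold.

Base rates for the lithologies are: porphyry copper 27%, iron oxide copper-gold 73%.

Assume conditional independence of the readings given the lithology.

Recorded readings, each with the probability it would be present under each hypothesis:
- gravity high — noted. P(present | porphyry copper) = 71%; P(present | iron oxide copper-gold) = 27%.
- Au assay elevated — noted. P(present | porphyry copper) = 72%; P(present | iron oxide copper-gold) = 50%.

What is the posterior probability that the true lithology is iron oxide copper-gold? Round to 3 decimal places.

0.417

Multiply each prior by the joint likelihood of the reading pattern:
  porphyry copper: 0.27 × 0.71 × 0.72 = 0.13802
  iron oxide copper-gold: 0.73 × 0.27 × 0.50 = 0.09855
The unnormalized weights sum to 0.23657.
P(iron oxide copper-gold | evidence) = 0.09855 / 0.23657 ≈ 0.417.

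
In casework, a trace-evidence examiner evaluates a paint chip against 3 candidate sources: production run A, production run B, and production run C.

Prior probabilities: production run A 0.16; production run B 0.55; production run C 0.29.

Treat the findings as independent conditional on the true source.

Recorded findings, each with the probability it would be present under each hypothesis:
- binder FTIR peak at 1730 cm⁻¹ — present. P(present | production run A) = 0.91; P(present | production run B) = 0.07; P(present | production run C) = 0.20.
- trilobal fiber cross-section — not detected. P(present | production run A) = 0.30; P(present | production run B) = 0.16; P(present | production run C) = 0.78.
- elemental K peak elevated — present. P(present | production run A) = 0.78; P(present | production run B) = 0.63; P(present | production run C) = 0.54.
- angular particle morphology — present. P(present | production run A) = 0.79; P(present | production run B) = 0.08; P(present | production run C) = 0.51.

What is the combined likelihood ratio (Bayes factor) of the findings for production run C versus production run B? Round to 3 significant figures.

The Bayes factor is the ratio of the joint likelihoods of the evidence pattern under the two hypotheses (using 1 − P(present | H) for each absent finding).
  production run C: 0.20 × (1 − 0.78) × 0.54 × 0.51 = 0.012118
  production run B: 0.07 × (1 − 0.16) × 0.63 × 0.08 = 0.0029635
Bayes factor = 0.012118 / 0.0029635 ≈ 4.09

4.09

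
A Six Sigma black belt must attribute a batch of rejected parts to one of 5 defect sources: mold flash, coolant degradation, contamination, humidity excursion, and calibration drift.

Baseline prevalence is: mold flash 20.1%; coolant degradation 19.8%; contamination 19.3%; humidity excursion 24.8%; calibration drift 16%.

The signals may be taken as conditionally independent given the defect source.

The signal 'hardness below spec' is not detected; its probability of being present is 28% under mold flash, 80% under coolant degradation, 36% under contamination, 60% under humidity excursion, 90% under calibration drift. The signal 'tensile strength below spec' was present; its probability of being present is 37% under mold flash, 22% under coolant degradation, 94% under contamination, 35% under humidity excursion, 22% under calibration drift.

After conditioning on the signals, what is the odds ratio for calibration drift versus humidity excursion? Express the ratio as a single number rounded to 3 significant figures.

Posterior odds equal prior odds times the likelihood ratio; only the two competing hypotheses matter (using 1 − P(present | H) for each absent signal).
  calibration drift: 0.160 × (1 − 0.90) × 0.22 = 0.00352
  humidity excursion: 0.248 × (1 − 0.60) × 0.35 = 0.03472
Posterior odds = 0.00352 / 0.03472 ≈ 0.101.

0.101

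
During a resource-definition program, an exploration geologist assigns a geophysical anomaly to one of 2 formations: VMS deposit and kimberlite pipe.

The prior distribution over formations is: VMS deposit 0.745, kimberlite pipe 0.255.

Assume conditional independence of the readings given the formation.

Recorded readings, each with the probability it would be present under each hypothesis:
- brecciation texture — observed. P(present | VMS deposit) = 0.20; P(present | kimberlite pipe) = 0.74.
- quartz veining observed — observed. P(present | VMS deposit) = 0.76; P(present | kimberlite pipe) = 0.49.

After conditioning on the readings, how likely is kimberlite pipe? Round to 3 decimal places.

By Bayes' rule with conditional independence, the unnormalized weight for each hypothesis is prior × ∏ likelihoods:
  VMS deposit: 0.745 × 0.20 × 0.76 = 0.11324
  kimberlite pipe: 0.255 × 0.74 × 0.49 = 0.092463
Normalizing constant Z = 0.11324 + 0.092463 = 0.2057.
P(kimberlite pipe | evidence) = 0.092463 / 0.2057 ≈ 0.449.

0.449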